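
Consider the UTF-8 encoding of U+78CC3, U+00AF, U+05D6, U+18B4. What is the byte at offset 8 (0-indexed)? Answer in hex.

U+78CC3 → 4-byte form F1 B8 B3 83 at offsets 0–3.
U+00AF → 2-byte form C2 AF at offsets 4–5.
U+05D6 → 2-byte form D7 96 at offsets 6–7.
U+18B4 → 3-byte form E1 A2 B4 at offsets 8–10.
Offset 8 falls in char 4's range; it's byte 1 of E1 A2 B4 = 0xE1.

0xE1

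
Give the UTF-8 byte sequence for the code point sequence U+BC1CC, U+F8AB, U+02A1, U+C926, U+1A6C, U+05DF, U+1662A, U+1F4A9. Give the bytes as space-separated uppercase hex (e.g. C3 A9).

U+BC1CC: 4-byte form → F2 BC 87 8C.
U+F8AB: 3-byte form → EF A2 AB.
U+02A1: 2-byte form → CA A1.
U+C926: 3-byte form → EC A4 A6.
U+1A6C: 3-byte form → E1 A9 AC.
U+05DF: 2-byte form → D7 9F.
U+1662A: 4-byte form → F0 96 98 AA.
U+1F4A9: 4-byte form → F0 9F 92 A9.
Concatenated (25 bytes): F2 BC 87 8C EF A2 AB CA A1 EC A4 A6 E1 A9 AC D7 9F F0 96 98 AA F0 9F 92 A9.

F2 BC 87 8C EF A2 AB CA A1 EC A4 A6 E1 A9 AC D7 9F F0 96 98 AA F0 9F 92 A9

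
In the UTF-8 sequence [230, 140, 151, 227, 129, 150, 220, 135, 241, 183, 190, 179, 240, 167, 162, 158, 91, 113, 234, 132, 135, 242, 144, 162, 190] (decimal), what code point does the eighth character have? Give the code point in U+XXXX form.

Offset 0: leading byte 0xE6 = 11100110 → 3-byte char #1 = E6 8C 97.
Offset 3: leading byte 0xE3 = 11100011 → 3-byte char #2 = E3 81 96.
Offset 6: leading byte 0xDC = 11011100 → 2-byte char #3 = DC 87.
Offset 8: leading byte 0xF1 = 11110001 → 4-byte char #4 = F1 B7 BE B3.
Offset 12: leading byte 0xF0 = 11110000 → 4-byte char #5 = F0 A7 A2 9E.
Offset 16: leading byte 0x5B = 01011011 → 1-byte char #6 = 5B.
Offset 17: leading byte 0x71 = 01110001 → 1-byte char #7 = 71.
Offset 18: leading byte 0xEA = 11101010 → 3-byte char #8 = EA 84 87.
Leading byte 0xEA = 11101010 matches 1110xxxx → 3-byte sequence.
Byte 1: 0xEA = 11101010, payload 1010 (4 bits).
Byte 2: 0x84 = 10000100 (10xxxxxx ✓), payload 000100.
Byte 3: 0x87 = 10000111 (10xxxxxx ✓), payload 000111.
Concatenate: 1010000100000111 = 0xA107 (16 bits → U+A107).

U+A107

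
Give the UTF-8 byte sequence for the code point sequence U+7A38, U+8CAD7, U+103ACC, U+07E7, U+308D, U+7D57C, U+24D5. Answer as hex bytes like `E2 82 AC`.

E7 A8 B8 F2 8C AB 97 F4 83 AB 8C DF A7 E3 82 8D F1 BD 95 BC E2 93 95

U+7A38: 3-byte form → E7 A8 B8.
U+8CAD7: 4-byte form → F2 8C AB 97.
U+103ACC: 4-byte form → F4 83 AB 8C.
U+07E7: 2-byte form → DF A7.
U+308D: 3-byte form → E3 82 8D.
U+7D57C: 4-byte form → F1 BD 95 BC.
U+24D5: 3-byte form → E2 93 95.
Concatenated (23 bytes): E7 A8 B8 F2 8C AB 97 F4 83 AB 8C DF A7 E3 82 8D F1 BD 95 BC E2 93 95.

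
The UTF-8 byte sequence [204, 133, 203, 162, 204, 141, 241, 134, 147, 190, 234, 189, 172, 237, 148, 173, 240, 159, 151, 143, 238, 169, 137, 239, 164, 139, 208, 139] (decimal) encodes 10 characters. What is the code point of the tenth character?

U+040B

Offset 0: leading byte 0xCC = 11001100 → 2-byte char #1 = CC 85.
Offset 2: leading byte 0xCB = 11001011 → 2-byte char #2 = CB A2.
Offset 4: leading byte 0xCC = 11001100 → 2-byte char #3 = CC 8D.
Offset 6: leading byte 0xF1 = 11110001 → 4-byte char #4 = F1 86 93 BE.
Offset 10: leading byte 0xEA = 11101010 → 3-byte char #5 = EA BD AC.
Offset 13: leading byte 0xED = 11101101 → 3-byte char #6 = ED 94 AD.
Offset 16: leading byte 0xF0 = 11110000 → 4-byte char #7 = F0 9F 97 8F.
Offset 20: leading byte 0xEE = 11101110 → 3-byte char #8 = EE A9 89.
Offset 23: leading byte 0xEF = 11101111 → 3-byte char #9 = EF A4 8B.
Offset 26: leading byte 0xD0 = 11010000 → 2-byte char #10 = D0 8B.
Leading byte 0xD0 = 11010000 matches 110xxxxx → 2-byte sequence.
Byte 1: 0xD0 = 11010000, payload 10000 (5 bits).
Byte 2: 0x8B = 10001011 (10xxxxxx ✓), payload 001011.
Concatenate: 10000001011 = 0x40B (11 bits → U+040B).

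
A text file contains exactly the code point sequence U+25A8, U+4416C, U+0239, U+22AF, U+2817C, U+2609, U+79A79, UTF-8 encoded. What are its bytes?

U+25A8: 3-byte form → E2 96 A8.
U+4416C: 4-byte form → F1 84 85 AC.
U+0239: 2-byte form → C8 B9.
U+22AF: 3-byte form → E2 8A AF.
U+2817C: 4-byte form → F0 A8 85 BC.
U+2609: 3-byte form → E2 98 89.
U+79A79: 4-byte form → F1 B9 A9 B9.
Concatenated (23 bytes): E2 96 A8 F1 84 85 AC C8 B9 E2 8A AF F0 A8 85 BC E2 98 89 F1 B9 A9 B9.

E2 96 A8 F1 84 85 AC C8 B9 E2 8A AF F0 A8 85 BC E2 98 89 F1 B9 A9 B9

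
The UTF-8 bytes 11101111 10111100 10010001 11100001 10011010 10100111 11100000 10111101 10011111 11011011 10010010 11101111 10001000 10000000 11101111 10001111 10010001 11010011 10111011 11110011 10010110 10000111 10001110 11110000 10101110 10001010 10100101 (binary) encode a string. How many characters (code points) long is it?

9

Byte at offset 0: 0xEF = 11101111 → 3-byte char (#1). Advance 3.
Byte at offset 3: 0xE1 = 11100001 → 3-byte char (#2). Advance 3.
Byte at offset 6: 0xE0 = 11100000 → 3-byte char (#3). Advance 3.
Byte at offset 9: 0xDB = 11011011 → 2-byte char (#4). Advance 2.
Byte at offset 11: 0xEF = 11101111 → 3-byte char (#5). Advance 3.
Byte at offset 14: 0xEF = 11101111 → 3-byte char (#6). Advance 3.
Byte at offset 17: 0xD3 = 11010011 → 2-byte char (#7). Advance 2.
Byte at offset 19: 0xF3 = 11110011 → 4-byte char (#8). Advance 4.
Byte at offset 23: 0xF0 = 11110000 → 4-byte char (#9). Advance 4.
Reached end at offset 27 after 9 code points.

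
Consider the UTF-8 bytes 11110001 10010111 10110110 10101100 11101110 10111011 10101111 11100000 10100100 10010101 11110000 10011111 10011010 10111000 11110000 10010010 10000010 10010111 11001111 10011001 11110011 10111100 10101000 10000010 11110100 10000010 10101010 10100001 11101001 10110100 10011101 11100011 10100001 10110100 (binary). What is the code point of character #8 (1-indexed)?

Offset 0: leading byte 0xF1 = 11110001 → 4-byte char #1 = F1 97 B6 AC.
Offset 4: leading byte 0xEE = 11101110 → 3-byte char #2 = EE BB AF.
Offset 7: leading byte 0xE0 = 11100000 → 3-byte char #3 = E0 A4 95.
Offset 10: leading byte 0xF0 = 11110000 → 4-byte char #4 = F0 9F 9A B8.
Offset 14: leading byte 0xF0 = 11110000 → 4-byte char #5 = F0 92 82 97.
Offset 18: leading byte 0xCF = 11001111 → 2-byte char #6 = CF 99.
Offset 20: leading byte 0xF3 = 11110011 → 4-byte char #7 = F3 BC A8 82.
Offset 24: leading byte 0xF4 = 11110100 → 4-byte char #8 = F4 82 AA A1.
Leading byte 0xF4 = 11110100 matches 11110xxx → 4-byte sequence.
Byte 1: 0xF4 = 11110100, payload 100 (3 bits).
Byte 2: 0x82 = 10000010 (10xxxxxx ✓), payload 000010.
Byte 3: 0xAA = 10101010 (10xxxxxx ✓), payload 101010.
Byte 4: 0xA1 = 10100001 (10xxxxxx ✓), payload 100001.
Concatenate: 100000010101010100001 = 0x102AA1 (21 bits → U+102AA1).

U+102AA1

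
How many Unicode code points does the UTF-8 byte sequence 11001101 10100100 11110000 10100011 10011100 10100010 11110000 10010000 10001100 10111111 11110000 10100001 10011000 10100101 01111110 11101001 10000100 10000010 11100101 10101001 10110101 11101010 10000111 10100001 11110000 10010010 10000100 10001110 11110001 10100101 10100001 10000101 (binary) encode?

10

Byte at offset 0: 0xCD = 11001101 → 2-byte char (#1). Advance 2.
Byte at offset 2: 0xF0 = 11110000 → 4-byte char (#2). Advance 4.
Byte at offset 6: 0xF0 = 11110000 → 4-byte char (#3). Advance 4.
Byte at offset 10: 0xF0 = 11110000 → 4-byte char (#4). Advance 4.
Byte at offset 14: 0x7E = 01111110 → 1-byte char (#5). Advance 1.
Byte at offset 15: 0xE9 = 11101001 → 3-byte char (#6). Advance 3.
Byte at offset 18: 0xE5 = 11100101 → 3-byte char (#7). Advance 3.
Byte at offset 21: 0xEA = 11101010 → 3-byte char (#8). Advance 3.
Byte at offset 24: 0xF0 = 11110000 → 4-byte char (#9). Advance 4.
Byte at offset 28: 0xF1 = 11110001 → 4-byte char (#10). Advance 4.
Reached end at offset 32 after 10 code points.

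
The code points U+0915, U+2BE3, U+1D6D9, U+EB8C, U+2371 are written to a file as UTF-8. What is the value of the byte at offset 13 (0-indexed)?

0xE2

U+0915 → 3-byte form E0 A4 95 at offsets 0–2.
U+2BE3 → 3-byte form E2 AF A3 at offsets 3–5.
U+1D6D9 → 4-byte form F0 9D 9B 99 at offsets 6–9.
U+EB8C → 3-byte form EE AE 8C at offsets 10–12.
U+2371 → 3-byte form E2 8D B1 at offsets 13–15.
Offset 13 falls in char 5's range; it's byte 1 of E2 8D B1 = 0xE2.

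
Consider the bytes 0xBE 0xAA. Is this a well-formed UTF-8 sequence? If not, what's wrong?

invalid (continuation byte with no leading byte)

Byte 0xBE = 10111110 has the form 10xxxxxx — a continuation byte — but there is no preceding leading byte.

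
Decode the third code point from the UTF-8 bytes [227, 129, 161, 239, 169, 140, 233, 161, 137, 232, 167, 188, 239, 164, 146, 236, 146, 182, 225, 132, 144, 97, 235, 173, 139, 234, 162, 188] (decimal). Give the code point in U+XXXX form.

U+9849

Offset 0: leading byte 0xE3 = 11100011 → 3-byte char #1 = E3 81 A1.
Offset 3: leading byte 0xEF = 11101111 → 3-byte char #2 = EF A9 8C.
Offset 6: leading byte 0xE9 = 11101001 → 3-byte char #3 = E9 A1 89.
Leading byte 0xE9 = 11101001 matches 1110xxxx → 3-byte sequence.
Byte 1: 0xE9 = 11101001, payload 1001 (4 bits).
Byte 2: 0xA1 = 10100001 (10xxxxxx ✓), payload 100001.
Byte 3: 0x89 = 10001001 (10xxxxxx ✓), payload 001001.
Concatenate: 1001100001001001 = 0x9849 (16 bits → U+9849).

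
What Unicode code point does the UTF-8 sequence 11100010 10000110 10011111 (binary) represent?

Leading byte 0xE2 = 11100010 matches 1110xxxx → 3-byte sequence.
Byte 1: 0xE2 = 11100010, payload 0010 (4 bits).
Byte 2: 0x86 = 10000110 (10xxxxxx ✓), payload 000110.
Byte 3: 0x9F = 10011111 (10xxxxxx ✓), payload 011111.
Concatenate: 0010000110011111 = 0x219F (16 bits → U+219F).

U+219F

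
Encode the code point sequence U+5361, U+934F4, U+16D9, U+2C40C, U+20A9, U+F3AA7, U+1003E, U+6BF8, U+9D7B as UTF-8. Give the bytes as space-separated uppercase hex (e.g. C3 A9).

E5 8D A1 F2 93 93 B4 E1 9B 99 F0 AC 90 8C E2 82 A9 F3 B3 AA A7 F0 90 80 BE E6 AF B8 E9 B5 BB

U+5361: 3-byte form → E5 8D A1.
U+934F4: 4-byte form → F2 93 93 B4.
U+16D9: 3-byte form → E1 9B 99.
U+2C40C: 4-byte form → F0 AC 90 8C.
U+20A9: 3-byte form → E2 82 A9.
U+F3AA7: 4-byte form → F3 B3 AA A7.
U+1003E: 4-byte form → F0 90 80 BE.
U+6BF8: 3-byte form → E6 AF B8.
U+9D7B: 3-byte form → E9 B5 BB.
Concatenated (31 bytes): E5 8D A1 F2 93 93 B4 E1 9B 99 F0 AC 90 8C E2 82 A9 F3 B3 AA A7 F0 90 80 BE E6 AF B8 E9 B5 BB.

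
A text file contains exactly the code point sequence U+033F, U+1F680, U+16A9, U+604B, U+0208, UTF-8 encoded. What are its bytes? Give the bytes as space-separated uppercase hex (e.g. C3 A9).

CC BF F0 9F 9A 80 E1 9A A9 E6 81 8B C8 88

U+033F: 2-byte form → CC BF.
U+1F680: 4-byte form → F0 9F 9A 80.
U+16A9: 3-byte form → E1 9A A9.
U+604B: 3-byte form → E6 81 8B.
U+0208: 2-byte form → C8 88.
Concatenated (14 bytes): CC BF F0 9F 9A 80 E1 9A A9 E6 81 8B C8 88.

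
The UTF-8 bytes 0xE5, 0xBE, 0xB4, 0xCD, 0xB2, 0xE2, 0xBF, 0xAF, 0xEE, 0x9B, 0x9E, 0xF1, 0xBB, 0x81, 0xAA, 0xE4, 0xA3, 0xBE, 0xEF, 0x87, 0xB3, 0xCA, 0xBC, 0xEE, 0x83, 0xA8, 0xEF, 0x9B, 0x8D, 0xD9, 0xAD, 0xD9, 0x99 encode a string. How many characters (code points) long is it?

Byte at offset 0: 0xE5 = 11100101 → 3-byte char (#1). Advance 3.
Byte at offset 3: 0xCD = 11001101 → 2-byte char (#2). Advance 2.
Byte at offset 5: 0xE2 = 11100010 → 3-byte char (#3). Advance 3.
Byte at offset 8: 0xEE = 11101110 → 3-byte char (#4). Advance 3.
Byte at offset 11: 0xF1 = 11110001 → 4-byte char (#5). Advance 4.
Byte at offset 15: 0xE4 = 11100100 → 3-byte char (#6). Advance 3.
Byte at offset 18: 0xEF = 11101111 → 3-byte char (#7). Advance 3.
Byte at offset 21: 0xCA = 11001010 → 2-byte char (#8). Advance 2.
Byte at offset 23: 0xEE = 11101110 → 3-byte char (#9). Advance 3.
Byte at offset 26: 0xEF = 11101111 → 3-byte char (#10). Advance 3.
Byte at offset 29: 0xD9 = 11011001 → 2-byte char (#11). Advance 2.
Byte at offset 31: 0xD9 = 11011001 → 2-byte char (#12). Advance 2.
Reached end at offset 33 after 12 code points.

12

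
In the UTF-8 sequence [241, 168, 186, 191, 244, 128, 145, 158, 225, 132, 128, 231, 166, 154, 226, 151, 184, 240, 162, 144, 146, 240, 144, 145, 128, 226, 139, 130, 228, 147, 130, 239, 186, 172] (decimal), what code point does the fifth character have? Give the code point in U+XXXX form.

U+25F8

Offset 0: leading byte 0xF1 = 11110001 → 4-byte char #1 = F1 A8 BA BF.
Offset 4: leading byte 0xF4 = 11110100 → 4-byte char #2 = F4 80 91 9E.
Offset 8: leading byte 0xE1 = 11100001 → 3-byte char #3 = E1 84 80.
Offset 11: leading byte 0xE7 = 11100111 → 3-byte char #4 = E7 A6 9A.
Offset 14: leading byte 0xE2 = 11100010 → 3-byte char #5 = E2 97 B8.
Leading byte 0xE2 = 11100010 matches 1110xxxx → 3-byte sequence.
Byte 1: 0xE2 = 11100010, payload 0010 (4 bits).
Byte 2: 0x97 = 10010111 (10xxxxxx ✓), payload 010111.
Byte 3: 0xB8 = 10111000 (10xxxxxx ✓), payload 111000.
Concatenate: 0010010111111000 = 0x25F8 (16 bits → U+25F8).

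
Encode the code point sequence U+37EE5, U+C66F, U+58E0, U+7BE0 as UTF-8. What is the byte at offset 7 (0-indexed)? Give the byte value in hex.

U+37EE5 → 4-byte form F0 B7 BB A5 at offsets 0–3.
U+C66F → 3-byte form EC 99 AF at offsets 4–6.
U+58E0 → 3-byte form E5 A3 A0 at offsets 7–9.
Offset 7 falls in char 3's range; it's byte 1 of E5 A3 A0 = 0xE5.

0xE5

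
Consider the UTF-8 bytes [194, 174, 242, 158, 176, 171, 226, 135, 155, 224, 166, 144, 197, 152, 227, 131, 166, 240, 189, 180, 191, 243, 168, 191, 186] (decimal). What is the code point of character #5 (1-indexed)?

U+0158

Offset 0: leading byte 0xC2 = 11000010 → 2-byte char #1 = C2 AE.
Offset 2: leading byte 0xF2 = 11110010 → 4-byte char #2 = F2 9E B0 AB.
Offset 6: leading byte 0xE2 = 11100010 → 3-byte char #3 = E2 87 9B.
Offset 9: leading byte 0xE0 = 11100000 → 3-byte char #4 = E0 A6 90.
Offset 12: leading byte 0xC5 = 11000101 → 2-byte char #5 = C5 98.
Leading byte 0xC5 = 11000101 matches 110xxxxx → 2-byte sequence.
Byte 1: 0xC5 = 11000101, payload 00101 (5 bits).
Byte 2: 0x98 = 10011000 (10xxxxxx ✓), payload 011000.
Concatenate: 00101011000 = 0x158 (11 bits → U+0158).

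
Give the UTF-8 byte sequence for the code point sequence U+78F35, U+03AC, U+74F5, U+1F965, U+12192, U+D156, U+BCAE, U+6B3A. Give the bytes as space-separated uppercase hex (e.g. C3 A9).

U+78F35: 4-byte form → F1 B8 BC B5.
U+03AC: 2-byte form → CE AC.
U+74F5: 3-byte form → E7 93 B5.
U+1F965: 4-byte form → F0 9F A5 A5.
U+12192: 4-byte form → F0 92 86 92.
U+D156: 3-byte form → ED 85 96.
U+BCAE: 3-byte form → EB B2 AE.
U+6B3A: 3-byte form → E6 AC BA.
Concatenated (26 bytes): F1 B8 BC B5 CE AC E7 93 B5 F0 9F A5 A5 F0 92 86 92 ED 85 96 EB B2 AE E6 AC BA.

F1 B8 BC B5 CE AC E7 93 B5 F0 9F A5 A5 F0 92 86 92 ED 85 96 EB B2 AE E6 AC BA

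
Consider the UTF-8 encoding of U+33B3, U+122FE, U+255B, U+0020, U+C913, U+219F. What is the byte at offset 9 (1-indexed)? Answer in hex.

0x95

1-indexed offset 9 is 0-indexed offset 8.
U+33B3 → 3-byte form E3 8E B3 at offsets 0–2.
U+122FE → 4-byte form F0 92 8B BE at offsets 3–6.
U+255B → 3-byte form E2 95 9B at offsets 7–9.
Offset 8 falls in char 3's range; it's byte 2 of E2 95 9B = 0x95.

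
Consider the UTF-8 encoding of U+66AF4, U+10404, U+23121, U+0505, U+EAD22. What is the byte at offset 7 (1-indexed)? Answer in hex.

0x90

1-indexed offset 7 is 0-indexed offset 6.
U+66AF4 → 4-byte form F1 A6 AB B4 at offsets 0–3.
U+10404 → 4-byte form F0 90 90 84 at offsets 4–7.
Offset 6 falls in char 2's range; it's byte 3 of F0 90 90 84 = 0x90.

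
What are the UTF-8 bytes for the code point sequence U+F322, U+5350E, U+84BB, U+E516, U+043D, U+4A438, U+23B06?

EF 8C A2 F1 93 94 8E E8 92 BB EE 94 96 D0 BD F1 8A 90 B8 F0 A3 AC 86

U+F322: 3-byte form → EF 8C A2.
U+5350E: 4-byte form → F1 93 94 8E.
U+84BB: 3-byte form → E8 92 BB.
U+E516: 3-byte form → EE 94 96.
U+043D: 2-byte form → D0 BD.
U+4A438: 4-byte form → F1 8A 90 B8.
U+23B06: 4-byte form → F0 A3 AC 86.
Concatenated (23 bytes): EF 8C A2 F1 93 94 8E E8 92 BB EE 94 96 D0 BD F1 8A 90 B8 F0 A3 AC 86.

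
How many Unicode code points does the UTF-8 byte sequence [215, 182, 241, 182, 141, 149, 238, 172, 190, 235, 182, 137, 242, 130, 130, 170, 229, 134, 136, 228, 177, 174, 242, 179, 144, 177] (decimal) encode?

8

Byte at offset 0: 0xD7 = 11010111 → 2-byte char (#1). Advance 2.
Byte at offset 2: 0xF1 = 11110001 → 4-byte char (#2). Advance 4.
Byte at offset 6: 0xEE = 11101110 → 3-byte char (#3). Advance 3.
Byte at offset 9: 0xEB = 11101011 → 3-byte char (#4). Advance 3.
Byte at offset 12: 0xF2 = 11110010 → 4-byte char (#5). Advance 4.
Byte at offset 16: 0xE5 = 11100101 → 3-byte char (#6). Advance 3.
Byte at offset 19: 0xE4 = 11100100 → 3-byte char (#7). Advance 3.
Byte at offset 22: 0xF2 = 11110010 → 4-byte char (#8). Advance 4.
Reached end at offset 26 after 8 code points.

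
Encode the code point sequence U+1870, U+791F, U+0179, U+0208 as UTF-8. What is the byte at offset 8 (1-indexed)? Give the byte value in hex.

1-indexed offset 8 is 0-indexed offset 7.
U+1870 → 3-byte form E1 A1 B0 at offsets 0–2.
U+791F → 3-byte form E7 A4 9F at offsets 3–5.
U+0179 → 2-byte form C5 B9 at offsets 6–7.
Offset 7 falls in char 3's range; it's byte 2 of C5 B9 = 0xB9.

0xB9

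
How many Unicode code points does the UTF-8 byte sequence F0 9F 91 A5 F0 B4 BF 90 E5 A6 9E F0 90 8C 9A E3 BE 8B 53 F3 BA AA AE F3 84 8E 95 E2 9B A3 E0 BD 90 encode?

Byte at offset 0: 0xF0 = 11110000 → 4-byte char (#1). Advance 4.
Byte at offset 4: 0xF0 = 11110000 → 4-byte char (#2). Advance 4.
Byte at offset 8: 0xE5 = 11100101 → 3-byte char (#3). Advance 3.
Byte at offset 11: 0xF0 = 11110000 → 4-byte char (#4). Advance 4.
Byte at offset 15: 0xE3 = 11100011 → 3-byte char (#5). Advance 3.
Byte at offset 18: 0x53 = 01010011 → 1-byte char (#6). Advance 1.
Byte at offset 19: 0xF3 = 11110011 → 4-byte char (#7). Advance 4.
Byte at offset 23: 0xF3 = 11110011 → 4-byte char (#8). Advance 4.
Byte at offset 27: 0xE2 = 11100010 → 3-byte char (#9). Advance 3.
Byte at offset 30: 0xE0 = 11100000 → 3-byte char (#10). Advance 3.
Reached end at offset 33 after 10 code points.

10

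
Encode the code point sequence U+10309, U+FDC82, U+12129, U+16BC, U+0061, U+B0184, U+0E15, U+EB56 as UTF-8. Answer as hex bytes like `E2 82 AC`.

U+10309: 4-byte form → F0 90 8C 89.
U+FDC82: 4-byte form → F3 BD B2 82.
U+12129: 4-byte form → F0 92 84 A9.
U+16BC: 3-byte form → E1 9A BC.
U+0061: 1-byte form → 61.
U+B0184: 4-byte form → F2 B0 86 84.
U+0E15: 3-byte form → E0 B8 95.
U+EB56: 3-byte form → EE AD 96.
Concatenated (26 bytes): F0 90 8C 89 F3 BD B2 82 F0 92 84 A9 E1 9A BC 61 F2 B0 86 84 E0 B8 95 EE AD 96.

F0 90 8C 89 F3 BD B2 82 F0 92 84 A9 E1 9A BC 61 F2 B0 86 84 E0 B8 95 EE AD 96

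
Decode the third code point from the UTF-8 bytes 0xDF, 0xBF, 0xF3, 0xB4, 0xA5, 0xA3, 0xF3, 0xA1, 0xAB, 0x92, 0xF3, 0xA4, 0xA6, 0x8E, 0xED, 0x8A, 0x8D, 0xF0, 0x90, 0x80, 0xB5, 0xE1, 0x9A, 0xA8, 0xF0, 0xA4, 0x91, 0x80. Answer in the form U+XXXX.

U+E1AD2

Offset 0: leading byte 0xDF = 11011111 → 2-byte char #1 = DF BF.
Offset 2: leading byte 0xF3 = 11110011 → 4-byte char #2 = F3 B4 A5 A3.
Offset 6: leading byte 0xF3 = 11110011 → 4-byte char #3 = F3 A1 AB 92.
Leading byte 0xF3 = 11110011 matches 11110xxx → 4-byte sequence.
Byte 1: 0xF3 = 11110011, payload 011 (3 bits).
Byte 2: 0xA1 = 10100001 (10xxxxxx ✓), payload 100001.
Byte 3: 0xAB = 10101011 (10xxxxxx ✓), payload 101011.
Byte 4: 0x92 = 10010010 (10xxxxxx ✓), payload 010010.
Concatenate: 011100001101011010010 = 0xE1AD2 (21 bits → U+E1AD2).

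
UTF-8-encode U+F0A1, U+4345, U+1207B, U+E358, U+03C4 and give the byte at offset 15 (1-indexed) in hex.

1-indexed offset 15 is 0-indexed offset 14.
U+F0A1 → 3-byte form EF 82 A1 at offsets 0–2.
U+4345 → 3-byte form E4 8D 85 at offsets 3–5.
U+1207B → 4-byte form F0 92 81 BB at offsets 6–9.
U+E358 → 3-byte form EE 8D 98 at offsets 10–12.
U+03C4 → 2-byte form CF 84 at offsets 13–14.
Offset 14 falls in char 5's range; it's byte 2 of CF 84 = 0x84.

0x84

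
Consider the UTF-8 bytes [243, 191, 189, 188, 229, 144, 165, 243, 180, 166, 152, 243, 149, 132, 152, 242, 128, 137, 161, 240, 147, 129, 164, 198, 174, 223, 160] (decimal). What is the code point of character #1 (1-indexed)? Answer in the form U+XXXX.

Offset 0: leading byte 0xF3 = 11110011 → 4-byte char #1 = F3 BF BD BC.
Leading byte 0xF3 = 11110011 matches 11110xxx → 4-byte sequence.
Byte 1: 0xF3 = 11110011, payload 011 (3 bits).
Byte 2: 0xBF = 10111111 (10xxxxxx ✓), payload 111111.
Byte 3: 0xBD = 10111101 (10xxxxxx ✓), payload 111101.
Byte 4: 0xBC = 10111100 (10xxxxxx ✓), payload 111100.
Concatenate: 011111111111101111100 = 0xFFF7C (21 bits → U+FFF7C).

U+FFF7C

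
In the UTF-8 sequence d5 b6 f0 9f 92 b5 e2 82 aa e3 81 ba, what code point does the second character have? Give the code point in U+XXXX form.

U+1F4B5

Offset 0: leading byte 0xD5 = 11010101 → 2-byte char #1 = D5 B6.
Offset 2: leading byte 0xF0 = 11110000 → 4-byte char #2 = F0 9F 92 B5.
Leading byte 0xF0 = 11110000 matches 11110xxx → 4-byte sequence.
Byte 1: 0xF0 = 11110000, payload 000 (3 bits).
Byte 2: 0x9F = 10011111 (10xxxxxx ✓), payload 011111.
Byte 3: 0x92 = 10010010 (10xxxxxx ✓), payload 010010.
Byte 4: 0xB5 = 10110101 (10xxxxxx ✓), payload 110101.
Concatenate: 000011111010010110101 = 0x1F4B5 (21 bits → U+1F4B5).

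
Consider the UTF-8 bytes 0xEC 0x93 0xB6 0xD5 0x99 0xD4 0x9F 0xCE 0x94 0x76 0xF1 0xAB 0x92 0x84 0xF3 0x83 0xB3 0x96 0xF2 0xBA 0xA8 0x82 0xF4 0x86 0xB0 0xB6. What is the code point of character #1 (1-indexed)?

Offset 0: leading byte 0xEC = 11101100 → 3-byte char #1 = EC 93 B6.
Leading byte 0xEC = 11101100 matches 1110xxxx → 3-byte sequence.
Byte 1: 0xEC = 11101100, payload 1100 (4 bits).
Byte 2: 0x93 = 10010011 (10xxxxxx ✓), payload 010011.
Byte 3: 0xB6 = 10110110 (10xxxxxx ✓), payload 110110.
Concatenate: 1100010011110110 = 0xC4F6 (16 bits → U+C4F6).

U+C4F6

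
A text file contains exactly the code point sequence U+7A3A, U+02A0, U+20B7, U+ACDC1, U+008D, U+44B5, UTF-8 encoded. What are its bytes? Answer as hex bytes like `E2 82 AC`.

U+7A3A: 3-byte form → E7 A8 BA.
U+02A0: 2-byte form → CA A0.
U+20B7: 3-byte form → E2 82 B7.
U+ACDC1: 4-byte form → F2 AC B7 81.
U+008D: 2-byte form → C2 8D.
U+44B5: 3-byte form → E4 92 B5.
Concatenated (17 bytes): E7 A8 BA CA A0 E2 82 B7 F2 AC B7 81 C2 8D E4 92 B5.

E7 A8 BA CA A0 E2 82 B7 F2 AC B7 81 C2 8D E4 92 B5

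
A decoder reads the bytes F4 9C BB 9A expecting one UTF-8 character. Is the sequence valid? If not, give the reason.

Leading byte 0xF4 = 11110100 → 4-byte form.
Payload = 0x11CEDA, which exceeds U+10FFFF, the maximum Unicode code point. (Leading bytes F5–FF, or F4 followed by ≥ 0x90, are invalid.)

invalid (encodes a value above U+10FFFF)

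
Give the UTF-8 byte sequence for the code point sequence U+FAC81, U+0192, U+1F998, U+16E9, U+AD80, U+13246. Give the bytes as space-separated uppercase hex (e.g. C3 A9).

F3 BA B2 81 C6 92 F0 9F A6 98 E1 9B A9 EA B6 80 F0 93 89 86

U+FAC81: 4-byte form → F3 BA B2 81.
U+0192: 2-byte form → C6 92.
U+1F998: 4-byte form → F0 9F A6 98.
U+16E9: 3-byte form → E1 9B A9.
U+AD80: 3-byte form → EA B6 80.
U+13246: 4-byte form → F0 93 89 86.
Concatenated (20 bytes): F3 BA B2 81 C6 92 F0 9F A6 98 E1 9B A9 EA B6 80 F0 93 89 86.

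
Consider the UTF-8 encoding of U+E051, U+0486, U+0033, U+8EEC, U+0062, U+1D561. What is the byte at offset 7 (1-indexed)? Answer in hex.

1-indexed offset 7 is 0-indexed offset 6.
U+E051 → 3-byte form EE 81 91 at offsets 0–2.
U+0486 → 2-byte form D2 86 at offsets 3–4.
U+0033 → 1-byte form 33 at offsets 5–5.
U+8EEC → 3-byte form E8 BB AC at offsets 6–8.
Offset 6 falls in char 4's range; it's byte 1 of E8 BB AC = 0xE8.

0xE8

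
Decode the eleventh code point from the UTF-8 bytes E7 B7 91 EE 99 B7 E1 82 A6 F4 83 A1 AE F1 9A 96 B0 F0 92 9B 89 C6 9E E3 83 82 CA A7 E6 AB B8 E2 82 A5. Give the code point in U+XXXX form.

Offset 0: leading byte 0xE7 = 11100111 → 3-byte char #1 = E7 B7 91.
Offset 3: leading byte 0xEE = 11101110 → 3-byte char #2 = EE 99 B7.
Offset 6: leading byte 0xE1 = 11100001 → 3-byte char #3 = E1 82 A6.
Offset 9: leading byte 0xF4 = 11110100 → 4-byte char #4 = F4 83 A1 AE.
Offset 13: leading byte 0xF1 = 11110001 → 4-byte char #5 = F1 9A 96 B0.
Offset 17: leading byte 0xF0 = 11110000 → 4-byte char #6 = F0 92 9B 89.
Offset 21: leading byte 0xC6 = 11000110 → 2-byte char #7 = C6 9E.
Offset 23: leading byte 0xE3 = 11100011 → 3-byte char #8 = E3 83 82.
Offset 26: leading byte 0xCA = 11001010 → 2-byte char #9 = CA A7.
Offset 28: leading byte 0xE6 = 11100110 → 3-byte char #10 = E6 AB B8.
Offset 31: leading byte 0xE2 = 11100010 → 3-byte char #11 = E2 82 A5.
Leading byte 0xE2 = 11100010 matches 1110xxxx → 3-byte sequence.
Byte 1: 0xE2 = 11100010, payload 0010 (4 bits).
Byte 2: 0x82 = 10000010 (10xxxxxx ✓), payload 000010.
Byte 3: 0xA5 = 10100101 (10xxxxxx ✓), payload 100101.
Concatenate: 0010000010100101 = 0x20A5 (16 bits → U+20A5).

U+20A5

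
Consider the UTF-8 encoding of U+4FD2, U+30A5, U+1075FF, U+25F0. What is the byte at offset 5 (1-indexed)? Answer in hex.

1-indexed offset 5 is 0-indexed offset 4.
U+4FD2 → 3-byte form E4 BF 92 at offsets 0–2.
U+30A5 → 3-byte form E3 82 A5 at offsets 3–5.
Offset 4 falls in char 2's range; it's byte 2 of E3 82 A5 = 0x82.

0x82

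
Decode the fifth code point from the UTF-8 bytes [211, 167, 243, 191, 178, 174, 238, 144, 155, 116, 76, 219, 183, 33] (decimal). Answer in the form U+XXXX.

U+004C

Offset 0: leading byte 0xD3 = 11010011 → 2-byte char #1 = D3 A7.
Offset 2: leading byte 0xF3 = 11110011 → 4-byte char #2 = F3 BF B2 AE.
Offset 6: leading byte 0xEE = 11101110 → 3-byte char #3 = EE 90 9B.
Offset 9: leading byte 0x74 = 01110100 → 1-byte char #4 = 74.
Offset 10: leading byte 0x4C = 01001100 → 1-byte char #5 = 4C.
Leading byte 0x4C = 01001100 matches 0xxxxxxx → 1-byte sequence.
Byte 1: 0x4C = 01001100, payload 1001100 (7 bits).
Concatenate: 1001100 = 0x4C (7 bits → U+004C).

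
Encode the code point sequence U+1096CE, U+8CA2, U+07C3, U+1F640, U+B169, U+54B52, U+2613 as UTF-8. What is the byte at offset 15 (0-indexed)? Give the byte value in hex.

0xA9

U+1096CE → 4-byte form F4 89 9B 8E at offsets 0–3.
U+8CA2 → 3-byte form E8 B2 A2 at offsets 4–6.
U+07C3 → 2-byte form DF 83 at offsets 7–8.
U+1F640 → 4-byte form F0 9F 99 80 at offsets 9–12.
U+B169 → 3-byte form EB 85 A9 at offsets 13–15.
Offset 15 falls in char 5's range; it's byte 3 of EB 85 A9 = 0xA9.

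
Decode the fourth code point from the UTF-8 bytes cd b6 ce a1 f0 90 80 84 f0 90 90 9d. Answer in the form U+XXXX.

U+1041D

Offset 0: leading byte 0xCD = 11001101 → 2-byte char #1 = CD B6.
Offset 2: leading byte 0xCE = 11001110 → 2-byte char #2 = CE A1.
Offset 4: leading byte 0xF0 = 11110000 → 4-byte char #3 = F0 90 80 84.
Offset 8: leading byte 0xF0 = 11110000 → 4-byte char #4 = F0 90 90 9D.
Leading byte 0xF0 = 11110000 matches 11110xxx → 4-byte sequence.
Byte 1: 0xF0 = 11110000, payload 000 (3 bits).
Byte 2: 0x90 = 10010000 (10xxxxxx ✓), payload 010000.
Byte 3: 0x90 = 10010000 (10xxxxxx ✓), payload 010000.
Byte 4: 0x9D = 10011101 (10xxxxxx ✓), payload 011101.
Concatenate: 000010000010000011101 = 0x1041D (21 bits → U+1041D).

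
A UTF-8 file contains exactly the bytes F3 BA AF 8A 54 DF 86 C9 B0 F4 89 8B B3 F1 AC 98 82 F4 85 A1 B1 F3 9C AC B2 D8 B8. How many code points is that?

Byte at offset 0: 0xF3 = 11110011 → 4-byte char (#1). Advance 4.
Byte at offset 4: 0x54 = 01010100 → 1-byte char (#2). Advance 1.
Byte at offset 5: 0xDF = 11011111 → 2-byte char (#3). Advance 2.
Byte at offset 7: 0xC9 = 11001001 → 2-byte char (#4). Advance 2.
Byte at offset 9: 0xF4 = 11110100 → 4-byte char (#5). Advance 4.
Byte at offset 13: 0xF1 = 11110001 → 4-byte char (#6). Advance 4.
Byte at offset 17: 0xF4 = 11110100 → 4-byte char (#7). Advance 4.
Byte at offset 21: 0xF3 = 11110011 → 4-byte char (#8). Advance 4.
Byte at offset 25: 0xD8 = 11011000 → 2-byte char (#9). Advance 2.
Reached end at offset 27 after 9 code points.

9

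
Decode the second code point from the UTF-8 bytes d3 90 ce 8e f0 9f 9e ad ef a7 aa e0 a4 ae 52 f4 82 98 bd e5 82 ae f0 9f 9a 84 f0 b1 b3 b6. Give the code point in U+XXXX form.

Offset 0: leading byte 0xD3 = 11010011 → 2-byte char #1 = D3 90.
Offset 2: leading byte 0xCE = 11001110 → 2-byte char #2 = CE 8E.
Leading byte 0xCE = 11001110 matches 110xxxxx → 2-byte sequence.
Byte 1: 0xCE = 11001110, payload 01110 (5 bits).
Byte 2: 0x8E = 10001110 (10xxxxxx ✓), payload 001110.
Concatenate: 01110001110 = 0x38E (11 bits → U+038E).

U+038E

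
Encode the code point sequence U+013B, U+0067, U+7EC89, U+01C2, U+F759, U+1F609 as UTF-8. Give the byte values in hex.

U+013B: 2-byte form → C4 BB.
U+0067: 1-byte form → 67.
U+7EC89: 4-byte form → F1 BE B2 89.
U+01C2: 2-byte form → C7 82.
U+F759: 3-byte form → EF 9D 99.
U+1F609: 4-byte form → F0 9F 98 89.
Concatenated (16 bytes): C4 BB 67 F1 BE B2 89 C7 82 EF 9D 99 F0 9F 98 89.

C4 BB 67 F1 BE B2 89 C7 82 EF 9D 99 F0 9F 98 89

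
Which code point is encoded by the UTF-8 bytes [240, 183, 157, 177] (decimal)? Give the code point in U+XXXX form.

U+37771

Leading byte 0xF0 = 11110000 matches 11110xxx → 4-byte sequence.
Byte 1: 0xF0 = 11110000, payload 000 (3 bits).
Byte 2: 0xB7 = 10110111 (10xxxxxx ✓), payload 110111.
Byte 3: 0x9D = 10011101 (10xxxxxx ✓), payload 011101.
Byte 4: 0xB1 = 10110001 (10xxxxxx ✓), payload 110001.
Concatenate: 000110111011101110001 = 0x37771 (21 bits → U+37771).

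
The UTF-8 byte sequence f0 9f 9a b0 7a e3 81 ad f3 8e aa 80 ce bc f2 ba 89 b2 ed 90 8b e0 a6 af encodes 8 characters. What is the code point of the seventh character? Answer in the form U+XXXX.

U+D40B

Offset 0: leading byte 0xF0 = 11110000 → 4-byte char #1 = F0 9F 9A B0.
Offset 4: leading byte 0x7A = 01111010 → 1-byte char #2 = 7A.
Offset 5: leading byte 0xE3 = 11100011 → 3-byte char #3 = E3 81 AD.
Offset 8: leading byte 0xF3 = 11110011 → 4-byte char #4 = F3 8E AA 80.
Offset 12: leading byte 0xCE = 11001110 → 2-byte char #5 = CE BC.
Offset 14: leading byte 0xF2 = 11110010 → 4-byte char #6 = F2 BA 89 B2.
Offset 18: leading byte 0xED = 11101101 → 3-byte char #7 = ED 90 8B.
Leading byte 0xED = 11101101 matches 1110xxxx → 3-byte sequence.
Byte 1: 0xED = 11101101, payload 1101 (4 bits).
Byte 2: 0x90 = 10010000 (10xxxxxx ✓), payload 010000.
Byte 3: 0x8B = 10001011 (10xxxxxx ✓), payload 001011.
Concatenate: 1101010000001011 = 0xD40B (16 bits → U+D40B).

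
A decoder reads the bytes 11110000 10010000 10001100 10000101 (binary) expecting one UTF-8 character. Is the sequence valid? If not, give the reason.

valid

Leading byte 0xF0 = 11110000 → 4-byte form.
Continuation bytes 0x90=10010000, 0x8C=10001100, 0x85=10000101 all match 10xxxxxx.
Decoded value 0x10305 is ≥ 0x10000 (shortest form) and not a surrogate.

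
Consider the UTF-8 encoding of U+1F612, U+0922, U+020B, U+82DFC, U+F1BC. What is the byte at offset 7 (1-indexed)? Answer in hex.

1-indexed offset 7 is 0-indexed offset 6.
U+1F612 → 4-byte form F0 9F 98 92 at offsets 0–3.
U+0922 → 3-byte form E0 A4 A2 at offsets 4–6.
Offset 6 falls in char 2's range; it's byte 3 of E0 A4 A2 = 0xA2.

0xA2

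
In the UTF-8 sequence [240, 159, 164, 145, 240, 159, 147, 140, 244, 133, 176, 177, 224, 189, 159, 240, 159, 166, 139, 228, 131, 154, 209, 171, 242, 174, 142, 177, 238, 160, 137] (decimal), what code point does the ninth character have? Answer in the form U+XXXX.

U+E809

Offset 0: leading byte 0xF0 = 11110000 → 4-byte char #1 = F0 9F A4 91.
Offset 4: leading byte 0xF0 = 11110000 → 4-byte char #2 = F0 9F 93 8C.
Offset 8: leading byte 0xF4 = 11110100 → 4-byte char #3 = F4 85 B0 B1.
Offset 12: leading byte 0xE0 = 11100000 → 3-byte char #4 = E0 BD 9F.
Offset 15: leading byte 0xF0 = 11110000 → 4-byte char #5 = F0 9F A6 8B.
Offset 19: leading byte 0xE4 = 11100100 → 3-byte char #6 = E4 83 9A.
Offset 22: leading byte 0xD1 = 11010001 → 2-byte char #7 = D1 AB.
Offset 24: leading byte 0xF2 = 11110010 → 4-byte char #8 = F2 AE 8E B1.
Offset 28: leading byte 0xEE = 11101110 → 3-byte char #9 = EE A0 89.
Leading byte 0xEE = 11101110 matches 1110xxxx → 3-byte sequence.
Byte 1: 0xEE = 11101110, payload 1110 (4 bits).
Byte 2: 0xA0 = 10100000 (10xxxxxx ✓), payload 100000.
Byte 3: 0x89 = 10001001 (10xxxxxx ✓), payload 001001.
Concatenate: 1110100000001001 = 0xE809 (16 bits → U+E809).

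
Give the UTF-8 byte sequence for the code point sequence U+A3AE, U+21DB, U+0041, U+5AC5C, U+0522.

EA 8E AE E2 87 9B 41 F1 9A B1 9C D4 A2

U+A3AE: 3-byte form → EA 8E AE.
U+21DB: 3-byte form → E2 87 9B.
U+0041: 1-byte form → 41.
U+5AC5C: 4-byte form → F1 9A B1 9C.
U+0522: 2-byte form → D4 A2.
Concatenated (13 bytes): EA 8E AE E2 87 9B 41 F1 9A B1 9C D4 A2.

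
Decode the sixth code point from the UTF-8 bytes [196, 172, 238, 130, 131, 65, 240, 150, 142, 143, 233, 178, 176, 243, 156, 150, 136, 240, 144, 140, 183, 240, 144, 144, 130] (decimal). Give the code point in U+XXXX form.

Offset 0: leading byte 0xC4 = 11000100 → 2-byte char #1 = C4 AC.
Offset 2: leading byte 0xEE = 11101110 → 3-byte char #2 = EE 82 83.
Offset 5: leading byte 0x41 = 01000001 → 1-byte char #3 = 41.
Offset 6: leading byte 0xF0 = 11110000 → 4-byte char #4 = F0 96 8E 8F.
Offset 10: leading byte 0xE9 = 11101001 → 3-byte char #5 = E9 B2 B0.
Offset 13: leading byte 0xF3 = 11110011 → 4-byte char #6 = F3 9C 96 88.
Leading byte 0xF3 = 11110011 matches 11110xxx → 4-byte sequence.
Byte 1: 0xF3 = 11110011, payload 011 (3 bits).
Byte 2: 0x9C = 10011100 (10xxxxxx ✓), payload 011100.
Byte 3: 0x96 = 10010110 (10xxxxxx ✓), payload 010110.
Byte 4: 0x88 = 10001000 (10xxxxxx ✓), payload 001000.
Concatenate: 011011100010110001000 = 0xDC588 (21 bits → U+DC588).

U+DC588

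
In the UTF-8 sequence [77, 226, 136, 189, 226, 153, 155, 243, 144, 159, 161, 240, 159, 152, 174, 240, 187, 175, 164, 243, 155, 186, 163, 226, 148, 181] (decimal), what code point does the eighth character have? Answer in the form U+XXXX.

U+2535

Offset 0: leading byte 0x4D = 01001101 → 1-byte char #1 = 4D.
Offset 1: leading byte 0xE2 = 11100010 → 3-byte char #2 = E2 88 BD.
Offset 4: leading byte 0xE2 = 11100010 → 3-byte char #3 = E2 99 9B.
Offset 7: leading byte 0xF3 = 11110011 → 4-byte char #4 = F3 90 9F A1.
Offset 11: leading byte 0xF0 = 11110000 → 4-byte char #5 = F0 9F 98 AE.
Offset 15: leading byte 0xF0 = 11110000 → 4-byte char #6 = F0 BB AF A4.
Offset 19: leading byte 0xF3 = 11110011 → 4-byte char #7 = F3 9B BA A3.
Offset 23: leading byte 0xE2 = 11100010 → 3-byte char #8 = E2 94 B5.
Leading byte 0xE2 = 11100010 matches 1110xxxx → 3-byte sequence.
Byte 1: 0xE2 = 11100010, payload 0010 (4 bits).
Byte 2: 0x94 = 10010100 (10xxxxxx ✓), payload 010100.
Byte 3: 0xB5 = 10110101 (10xxxxxx ✓), payload 110101.
Concatenate: 0010010100110101 = 0x2535 (16 bits → U+2535).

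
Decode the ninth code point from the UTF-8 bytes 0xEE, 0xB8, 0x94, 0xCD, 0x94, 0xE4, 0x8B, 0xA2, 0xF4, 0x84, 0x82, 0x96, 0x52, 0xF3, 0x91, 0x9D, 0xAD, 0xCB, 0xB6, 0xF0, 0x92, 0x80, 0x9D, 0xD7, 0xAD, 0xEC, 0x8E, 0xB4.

Offset 0: leading byte 0xEE = 11101110 → 3-byte char #1 = EE B8 94.
Offset 3: leading byte 0xCD = 11001101 → 2-byte char #2 = CD 94.
Offset 5: leading byte 0xE4 = 11100100 → 3-byte char #3 = E4 8B A2.
Offset 8: leading byte 0xF4 = 11110100 → 4-byte char #4 = F4 84 82 96.
Offset 12: leading byte 0x52 = 01010010 → 1-byte char #5 = 52.
Offset 13: leading byte 0xF3 = 11110011 → 4-byte char #6 = F3 91 9D AD.
Offset 17: leading byte 0xCB = 11001011 → 2-byte char #7 = CB B6.
Offset 19: leading byte 0xF0 = 11110000 → 4-byte char #8 = F0 92 80 9D.
Offset 23: leading byte 0xD7 = 11010111 → 2-byte char #9 = D7 AD.
Leading byte 0xD7 = 11010111 matches 110xxxxx → 2-byte sequence.
Byte 1: 0xD7 = 11010111, payload 10111 (5 bits).
Byte 2: 0xAD = 10101101 (10xxxxxx ✓), payload 101101.
Concatenate: 10111101101 = 0x5ED (11 bits → U+05ED).

U+05ED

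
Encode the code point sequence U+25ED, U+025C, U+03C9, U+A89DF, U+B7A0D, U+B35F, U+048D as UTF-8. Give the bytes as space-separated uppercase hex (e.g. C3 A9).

U+25ED: 3-byte form → E2 97 AD.
U+025C: 2-byte form → C9 9C.
U+03C9: 2-byte form → CF 89.
U+A89DF: 4-byte form → F2 A8 A7 9F.
U+B7A0D: 4-byte form → F2 B7 A8 8D.
U+B35F: 3-byte form → EB 8D 9F.
U+048D: 2-byte form → D2 8D.
Concatenated (20 bytes): E2 97 AD C9 9C CF 89 F2 A8 A7 9F F2 B7 A8 8D EB 8D 9F D2 8D.

E2 97 AD C9 9C CF 89 F2 A8 A7 9F F2 B7 A8 8D EB 8D 9F D2 8D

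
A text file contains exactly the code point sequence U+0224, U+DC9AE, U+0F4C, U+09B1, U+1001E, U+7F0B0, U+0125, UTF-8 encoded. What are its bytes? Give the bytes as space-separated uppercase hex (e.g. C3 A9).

U+0224: 2-byte form → C8 A4.
U+DC9AE: 4-byte form → F3 9C A6 AE.
U+0F4C: 3-byte form → E0 BD 8C.
U+09B1: 3-byte form → E0 A6 B1.
U+1001E: 4-byte form → F0 90 80 9E.
U+7F0B0: 4-byte form → F1 BF 82 B0.
U+0125: 2-byte form → C4 A5.
Concatenated (22 bytes): C8 A4 F3 9C A6 AE E0 BD 8C E0 A6 B1 F0 90 80 9E F1 BF 82 B0 C4 A5.

C8 A4 F3 9C A6 AE E0 BD 8C E0 A6 B1 F0 90 80 9E F1 BF 82 B0 C4 A5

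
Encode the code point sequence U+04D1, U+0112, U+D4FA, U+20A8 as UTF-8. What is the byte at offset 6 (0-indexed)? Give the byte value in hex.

0xBA

U+04D1 → 2-byte form D3 91 at offsets 0–1.
U+0112 → 2-byte form C4 92 at offsets 2–3.
U+D4FA → 3-byte form ED 93 BA at offsets 4–6.
Offset 6 falls in char 3's range; it's byte 3 of ED 93 BA = 0xBA.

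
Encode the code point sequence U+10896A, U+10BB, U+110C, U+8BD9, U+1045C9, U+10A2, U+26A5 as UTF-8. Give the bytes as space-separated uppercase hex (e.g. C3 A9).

U+10896A: 4-byte form → F4 88 A5 AA.
U+10BB: 3-byte form → E1 82 BB.
U+110C: 3-byte form → E1 84 8C.
U+8BD9: 3-byte form → E8 AF 99.
U+1045C9: 4-byte form → F4 84 97 89.
U+10A2: 3-byte form → E1 82 A2.
U+26A5: 3-byte form → E2 9A A5.
Concatenated (23 bytes): F4 88 A5 AA E1 82 BB E1 84 8C E8 AF 99 F4 84 97 89 E1 82 A2 E2 9A A5.

F4 88 A5 AA E1 82 BB E1 84 8C E8 AF 99 F4 84 97 89 E1 82 A2 E2 9A A5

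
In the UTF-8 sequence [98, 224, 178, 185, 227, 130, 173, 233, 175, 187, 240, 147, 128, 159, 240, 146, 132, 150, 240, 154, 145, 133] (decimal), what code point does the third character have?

Offset 0: leading byte 0x62 = 01100010 → 1-byte char #1 = 62.
Offset 1: leading byte 0xE0 = 11100000 → 3-byte char #2 = E0 B2 B9.
Offset 4: leading byte 0xE3 = 11100011 → 3-byte char #3 = E3 82 AD.
Leading byte 0xE3 = 11100011 matches 1110xxxx → 3-byte sequence.
Byte 1: 0xE3 = 11100011, payload 0011 (4 bits).
Byte 2: 0x82 = 10000010 (10xxxxxx ✓), payload 000010.
Byte 3: 0xAD = 10101101 (10xxxxxx ✓), payload 101101.
Concatenate: 0011000010101101 = 0x30AD (16 bits → U+30AD).

U+30AD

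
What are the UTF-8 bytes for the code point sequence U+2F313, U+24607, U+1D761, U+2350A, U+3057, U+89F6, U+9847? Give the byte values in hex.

F0 AF 8C 93 F0 A4 98 87 F0 9D 9D A1 F0 A3 94 8A E3 81 97 E8 A7 B6 E9 A1 87

U+2F313: 4-byte form → F0 AF 8C 93.
U+24607: 4-byte form → F0 A4 98 87.
U+1D761: 4-byte form → F0 9D 9D A1.
U+2350A: 4-byte form → F0 A3 94 8A.
U+3057: 3-byte form → E3 81 97.
U+89F6: 3-byte form → E8 A7 B6.
U+9847: 3-byte form → E9 A1 87.
Concatenated (25 bytes): F0 AF 8C 93 F0 A4 98 87 F0 9D 9D A1 F0 A3 94 8A E3 81 97 E8 A7 B6 E9 A1 87.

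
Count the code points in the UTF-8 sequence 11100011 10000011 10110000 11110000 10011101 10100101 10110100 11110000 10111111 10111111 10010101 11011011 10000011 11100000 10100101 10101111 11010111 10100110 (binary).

6

Byte at offset 0: 0xE3 = 11100011 → 3-byte char (#1). Advance 3.
Byte at offset 3: 0xF0 = 11110000 → 4-byte char (#2). Advance 4.
Byte at offset 7: 0xF0 = 11110000 → 4-byte char (#3). Advance 4.
Byte at offset 11: 0xDB = 11011011 → 2-byte char (#4). Advance 2.
Byte at offset 13: 0xE0 = 11100000 → 3-byte char (#5). Advance 3.
Byte at offset 16: 0xD7 = 11010111 → 2-byte char (#6). Advance 2.
Reached end at offset 18 after 6 code points.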